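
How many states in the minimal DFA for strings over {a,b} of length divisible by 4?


Track length mod 4: states 0..3, accept at 0
Minimal DFA: 4 states


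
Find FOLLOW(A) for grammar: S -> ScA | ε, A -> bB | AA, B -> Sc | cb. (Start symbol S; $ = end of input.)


$ ∈ FOLLOW(S). For each A -> αBβ: add FIRST(β)\{ε} to FOLLOW(B); if β nullable, add FOLLOW(A).
FOLLOW(A) = {$, b, c}


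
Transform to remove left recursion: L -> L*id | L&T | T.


Left-recursive alternatives: L*id, L&T; non-recursive: T
Introduce L': L -> TL', L' -> *idL' | &TL' | ε


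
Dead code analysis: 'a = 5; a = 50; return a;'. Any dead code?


first assignment to a is overwritten before any read
Dead: 'a = 5'


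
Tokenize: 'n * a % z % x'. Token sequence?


Scan left to right, longest-match per lexeme
Tokens: ID(n), OP(*), ID(a), OP(%), ID(z), OP(%), ID(x)


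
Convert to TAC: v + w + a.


Break into single-operator statements:
t1 = v + w
t2 = t1 + a


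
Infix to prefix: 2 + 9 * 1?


'*' binds tighter: tree is (+ 2 (* 9 1))
Prefix: + 2 * 9 1


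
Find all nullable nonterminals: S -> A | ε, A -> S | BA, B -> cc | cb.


A nonterminal is nullable iff some alternative derives ε (directly, or every symbol in it is nullable)
Nullable: {A, S}


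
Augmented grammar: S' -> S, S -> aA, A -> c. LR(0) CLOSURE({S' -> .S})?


Start: S' -> .S
For each item with dot before a nonterminal B, add B -> .γ for every B-production
Closure: [S' -> .S, S -> .aA]


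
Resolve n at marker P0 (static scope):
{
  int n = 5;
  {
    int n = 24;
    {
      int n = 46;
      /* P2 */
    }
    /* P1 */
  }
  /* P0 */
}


n declared in the same block as P0
n = 5


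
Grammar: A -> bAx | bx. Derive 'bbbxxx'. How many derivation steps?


Derivation: A => bAx => bbAxx => bbbxxx
Steps: 3


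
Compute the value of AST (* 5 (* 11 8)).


Evaluate inner: (* 11 8) = 88
Evaluate root: (* 5 88) = 440
Result: 440


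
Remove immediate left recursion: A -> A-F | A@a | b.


Left-recursive alternatives: A-F, A@a; non-recursive: b
Introduce A': A -> bA', A' -> -FA' | @aA' | ε


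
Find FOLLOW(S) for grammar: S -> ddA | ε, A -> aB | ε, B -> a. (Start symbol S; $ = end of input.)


$ ∈ FOLLOW(S). For each A -> αBβ: add FIRST(β)\{ε} to FOLLOW(B); if β nullable, add FOLLOW(A).
FOLLOW(S) = {$}


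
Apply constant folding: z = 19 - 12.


19 - 12 = 7 at compile time
Optimized: z = 7


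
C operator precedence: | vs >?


'>' is relational (level 7); '|' is bitwise OR (level 3)
Higher level binds tighter
'>' has higher precedence than '|'


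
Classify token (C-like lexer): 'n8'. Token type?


Pattern: letter/underscore followed by alphanumerics, not a keyword
Type: IDENTIFIER


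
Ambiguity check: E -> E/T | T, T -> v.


precedence layered via separate nonterminal T: deterministic
Unambiguous


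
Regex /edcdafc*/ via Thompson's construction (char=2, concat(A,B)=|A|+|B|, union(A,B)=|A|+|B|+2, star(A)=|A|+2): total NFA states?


Syntax tree has 7 char leaf(s), 0 union(s), 1 star(s)
chars contribute 7×2 = 14; each union adds +2; each star adds +2
Total: 14 + 0 + 2 = 16 states


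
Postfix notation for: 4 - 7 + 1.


Left to right (same or higher precedence on left)
Postfix: 4 7 - 1 +


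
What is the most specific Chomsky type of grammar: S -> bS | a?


Right-linear: every RHS is a terminal or a terminal followed by one nonterminal
Classification: Type 3 (Regular)


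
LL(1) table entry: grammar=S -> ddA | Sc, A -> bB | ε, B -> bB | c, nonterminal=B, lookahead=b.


For [B, b]: 'b' ∈ FIRST(bB)
Entry: B -> bB


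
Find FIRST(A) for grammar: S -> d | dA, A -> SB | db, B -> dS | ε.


Per alternative of A: FIRST(SB) = {d}; FIRST(db) = {d}
FIRST(A) = {d}


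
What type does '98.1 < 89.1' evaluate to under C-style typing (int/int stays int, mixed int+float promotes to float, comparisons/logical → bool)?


Operand types: float < float
Rule: comparison yields bool
Result type: bool


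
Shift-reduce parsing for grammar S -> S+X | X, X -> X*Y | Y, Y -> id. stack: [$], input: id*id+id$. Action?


no handle on stack; shift 'id'
Action: shift


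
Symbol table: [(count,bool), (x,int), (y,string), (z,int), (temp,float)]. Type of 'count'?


Lookup 'count' → type bool


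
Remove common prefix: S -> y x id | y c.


Common prefix: 'y'
Factored: S -> y S', S' -> x id | c


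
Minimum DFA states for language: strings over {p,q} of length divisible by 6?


Track length mod 6: states 0..5, accept at 0
Minimal DFA: 6 states


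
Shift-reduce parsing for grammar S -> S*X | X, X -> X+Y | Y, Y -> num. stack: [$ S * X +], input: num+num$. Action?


no handle; shift 'num'
Action: shift


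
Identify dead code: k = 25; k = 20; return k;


first assignment to k is overwritten before any read
Dead: 'k = 25'


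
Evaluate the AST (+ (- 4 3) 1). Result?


Evaluate inner: (- 4 3) = 1
Evaluate root: (+ 1 1) = 2
Result: 2


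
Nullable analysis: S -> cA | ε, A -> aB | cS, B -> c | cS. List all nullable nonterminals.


A nonterminal is nullable iff some alternative derives ε (directly, or every symbol in it is nullable)
Nullable: {S}


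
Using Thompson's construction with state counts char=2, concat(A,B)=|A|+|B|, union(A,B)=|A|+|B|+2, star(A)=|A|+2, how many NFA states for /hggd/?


Syntax tree has 4 char leaf(s), 0 union(s), 0 star(s)
chars contribute 4×2 = 8; each union adds +2; each star adds +2
Total: 8 + 0 + 0 = 8 states


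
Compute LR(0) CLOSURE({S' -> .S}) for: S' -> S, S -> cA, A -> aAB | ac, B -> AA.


Start: S' -> .S
For each item with dot before a nonterminal B, add B -> .γ for every B-production
Closure: [S' -> .S, S -> .cA]


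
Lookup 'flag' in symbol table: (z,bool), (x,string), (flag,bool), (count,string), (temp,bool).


Lookup 'flag' → type bool


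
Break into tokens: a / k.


Scan left to right, longest-match per lexeme
Tokens: ID(a), OP(/), ID(k)


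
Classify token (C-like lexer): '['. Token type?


Pattern: delimiter/punctuation
Type: PUNCTUATION


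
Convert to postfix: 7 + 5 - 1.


Left to right (same or higher precedence on left)
Postfix: 7 5 + 1 -


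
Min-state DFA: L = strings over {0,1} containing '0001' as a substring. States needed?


KMP-style automaton: 4 progress states + 1 absorbing accept = 5
Minimal DFA: 5 states


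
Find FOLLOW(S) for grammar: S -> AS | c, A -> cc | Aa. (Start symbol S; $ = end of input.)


$ ∈ FOLLOW(S). For each A -> αBβ: add FIRST(β)\{ε} to FOLLOW(B); if β nullable, add FOLLOW(A).
FOLLOW(S) = {$}


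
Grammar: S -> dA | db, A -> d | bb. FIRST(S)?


Per alternative of S: FIRST(dA) = {d}; FIRST(db) = {d}
FIRST(S) = {d}


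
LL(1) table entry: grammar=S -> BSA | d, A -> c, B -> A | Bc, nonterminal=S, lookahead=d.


For [S, d]: 'd' ∈ FIRST(d)
Entry: S -> d


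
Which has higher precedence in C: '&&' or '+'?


'+' is additive (level 9); '&&' is logical AND (level 2)
Higher level binds tighter
'+' has higher precedence than '&&'


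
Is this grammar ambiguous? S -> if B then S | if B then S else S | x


dangling else: 'if B then if B then x else x' parses two ways
Ambiguous


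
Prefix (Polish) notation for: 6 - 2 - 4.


left-to-right (same/higher precedence on left): tree is (- (- 6 2) 4)
Prefix: - - 6 2 4


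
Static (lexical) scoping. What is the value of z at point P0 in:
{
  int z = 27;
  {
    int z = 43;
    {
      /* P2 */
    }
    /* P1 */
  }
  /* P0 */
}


z declared in the same block as P0
z = 27


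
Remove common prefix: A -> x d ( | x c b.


Common prefix: 'x'
Factored: A -> x A', A' -> d ( | c b


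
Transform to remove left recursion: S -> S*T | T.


Left-recursive alternatives: S*T; non-recursive: T
Introduce S': S -> TS', S' -> *TS' | ε


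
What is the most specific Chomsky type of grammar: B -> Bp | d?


Left-linear: every RHS is a terminal or one nonterminal followed by a terminal
Classification: Type 3 (Regular)


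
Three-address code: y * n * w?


Break into single-operator statements:
t1 = y * n
t2 = t1 * w


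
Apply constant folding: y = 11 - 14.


11 - 14 = -3 at compile time
Optimized: y = -3


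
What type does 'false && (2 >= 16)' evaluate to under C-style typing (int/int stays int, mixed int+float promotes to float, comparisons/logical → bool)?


Operand types: bool && bool
Rule: logical operators take bool operands and yield bool
Result type: bool


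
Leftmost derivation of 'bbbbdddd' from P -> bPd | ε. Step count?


Derivation: P => bPd => bbPdd => bbbPddd => bbbbPdddd => bbbbdddd
Steps: 5


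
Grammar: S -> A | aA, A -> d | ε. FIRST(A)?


Per alternative of A: FIRST(d) = {d}; FIRST(ε) = {ε}
FIRST(A) = {d, ε}


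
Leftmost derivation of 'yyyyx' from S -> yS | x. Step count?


Derivation: S => yS => yyS => yyyS => yyyyS => yyyyx
Steps: 5


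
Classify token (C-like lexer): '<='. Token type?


Pattern: operator symbol
Type: OPERATOR


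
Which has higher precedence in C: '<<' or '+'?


'+' is additive (level 9); '<<' is shift (level 8)
Higher level binds tighter
'+' has higher precedence than '<<'


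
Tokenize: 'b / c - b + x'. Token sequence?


Scan left to right, longest-match per lexeme
Tokens: ID(b), OP(/), ID(c), OP(-), ID(b), OP(+), ID(x)


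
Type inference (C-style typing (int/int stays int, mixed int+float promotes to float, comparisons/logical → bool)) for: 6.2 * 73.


Operand types: float * int
Rule: mixed int/float promotes to float; int/int stays int
Result type: float


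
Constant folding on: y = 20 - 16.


20 - 16 = 4 at compile time
Optimized: y = 4


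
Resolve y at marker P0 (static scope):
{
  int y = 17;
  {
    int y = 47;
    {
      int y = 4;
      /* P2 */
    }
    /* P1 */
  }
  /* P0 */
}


y declared in the same block as P0
y = 17


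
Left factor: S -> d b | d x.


Common prefix: 'd'
Factored: S -> d S', S' -> b | x


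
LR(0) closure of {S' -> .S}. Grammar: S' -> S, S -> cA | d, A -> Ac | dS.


Start: S' -> .S
For each item with dot before a nonterminal B, add B -> .γ for every B-production
Closure: [S' -> .S, S -> .cA, S -> .d]


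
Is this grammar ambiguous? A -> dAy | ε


balanced d^n…y^n: each string has a unique parse
Unambiguous


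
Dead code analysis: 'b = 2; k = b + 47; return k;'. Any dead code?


b is read by k's definition; k is returned
No dead code


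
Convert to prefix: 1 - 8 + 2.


left-to-right (same/higher precedence on left): tree is (+ (- 1 8) 2)
Prefix: + - 1 8 2


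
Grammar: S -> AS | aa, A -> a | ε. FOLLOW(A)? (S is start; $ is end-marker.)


$ ∈ FOLLOW(S). For each A -> αBβ: add FIRST(β)\{ε} to FOLLOW(B); if β nullable, add FOLLOW(A).
FOLLOW(A) = {a}


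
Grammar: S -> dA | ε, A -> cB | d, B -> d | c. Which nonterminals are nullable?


A nonterminal is nullable iff some alternative derives ε (directly, or every symbol in it is nullable)
Nullable: {S}


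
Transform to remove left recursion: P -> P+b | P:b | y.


Left-recursive alternatives: P+b, P:b; non-recursive: y
Introduce P': P -> yP', P' -> +bP' | :bP' | ε


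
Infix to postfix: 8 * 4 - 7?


Left to right (same or higher precedence on left)
Postfix: 8 4 * 7 -


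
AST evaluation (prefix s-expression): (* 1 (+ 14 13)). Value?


Evaluate inner: (+ 14 13) = 27
Evaluate root: (* 1 27) = 27
Result: 27


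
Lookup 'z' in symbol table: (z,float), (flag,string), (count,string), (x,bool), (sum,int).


Lookup 'z' → type float


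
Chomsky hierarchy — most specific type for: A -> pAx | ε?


Single nonterminal LHS, but p^n x^n is not regular
Classification: Type 2 (Context-Free)


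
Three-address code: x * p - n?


Break into single-operator statements:
t1 = x * p
t2 = t1 - n


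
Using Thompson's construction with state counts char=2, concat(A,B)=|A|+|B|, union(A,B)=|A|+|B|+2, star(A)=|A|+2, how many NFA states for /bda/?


Syntax tree has 3 char leaf(s), 0 union(s), 0 star(s)
chars contribute 3×2 = 6; each union adds +2; each star adds +2
Total: 6 + 0 + 0 = 6 states


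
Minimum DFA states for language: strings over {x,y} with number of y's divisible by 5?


Track (count of y) mod 5: states 0..4, accept at 0
Minimal DFA: 5 states


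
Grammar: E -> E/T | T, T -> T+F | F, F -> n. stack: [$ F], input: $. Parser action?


'F' (not preceded by T+) is the handle for T -> F
Action: reduce (T -> F)


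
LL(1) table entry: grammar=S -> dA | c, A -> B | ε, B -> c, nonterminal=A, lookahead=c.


For [A, c]: 'c' ∈ FIRST(B)
Entry: A -> B


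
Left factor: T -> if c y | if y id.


Common prefix: 'if'
Factored: T -> if T', T' -> c y | y id


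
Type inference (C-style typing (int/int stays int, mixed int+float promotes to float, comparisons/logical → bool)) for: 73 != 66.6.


Operand types: int != float
Rule: comparison yields bool
Result type: bool


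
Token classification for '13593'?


Pattern: digits only
Type: INTEGER_LITERAL


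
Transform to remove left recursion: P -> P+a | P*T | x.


Left-recursive alternatives: P+a, P*T; non-recursive: x
Introduce P': P -> xP', P' -> +aP' | *TP' | ε


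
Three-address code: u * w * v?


Break into single-operator statements:
t1 = u * w
t2 = t1 * v


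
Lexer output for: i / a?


Scan left to right, longest-match per lexeme
Tokens: ID(i), OP(/), ID(a)


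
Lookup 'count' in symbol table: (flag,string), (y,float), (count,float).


Lookup 'count' → type float


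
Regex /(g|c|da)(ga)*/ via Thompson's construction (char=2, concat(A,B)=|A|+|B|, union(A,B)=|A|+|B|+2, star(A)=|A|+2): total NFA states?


Syntax tree has 6 char leaf(s), 2 union(s), 1 star(s)
chars contribute 6×2 = 12; each union adds +2; each star adds +2
Total: 12 + 4 + 2 = 18 states


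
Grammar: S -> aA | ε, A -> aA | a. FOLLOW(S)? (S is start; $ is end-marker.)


$ ∈ FOLLOW(S). For each A -> αBβ: add FIRST(β)\{ε} to FOLLOW(B); if β nullable, add FOLLOW(A).
FOLLOW(S) = {$}


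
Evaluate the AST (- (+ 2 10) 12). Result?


Evaluate inner: (+ 2 10) = 12
Evaluate root: (- 12 12) = 0
Result: 0


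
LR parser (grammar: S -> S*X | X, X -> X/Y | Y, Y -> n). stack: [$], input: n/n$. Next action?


no handle on stack; shift 'n'
Action: shift


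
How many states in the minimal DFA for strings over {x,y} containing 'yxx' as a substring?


KMP-style automaton: 3 progress states + 1 absorbing accept = 4
Minimal DFA: 4 states


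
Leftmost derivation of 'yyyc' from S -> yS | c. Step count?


Derivation: S => yS => yyS => yyyS => yyyc
Steps: 4


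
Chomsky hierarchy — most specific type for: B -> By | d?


Left-linear: every RHS is a terminal or one nonterminal followed by a terminal
Classification: Type 3 (Regular)


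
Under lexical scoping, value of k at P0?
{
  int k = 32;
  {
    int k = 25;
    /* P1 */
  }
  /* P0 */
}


k declared in the same block as P0
k = 32


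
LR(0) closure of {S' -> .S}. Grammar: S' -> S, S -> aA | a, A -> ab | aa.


Start: S' -> .S
For each item with dot before a nonterminal B, add B -> .γ for every B-production
Closure: [S' -> .S, S -> .aA, S -> .a]


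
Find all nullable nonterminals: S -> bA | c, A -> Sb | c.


A nonterminal is nullable iff some alternative derives ε (directly, or every symbol in it is nullable)
Nullable: {}


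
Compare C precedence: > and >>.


'>>' is shift (level 8); '>' is relational (level 7)
Higher level binds tighter
'>>' has higher precedence than '>'


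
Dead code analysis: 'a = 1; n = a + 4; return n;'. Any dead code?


a is read by n's definition; n is returned
No dead code


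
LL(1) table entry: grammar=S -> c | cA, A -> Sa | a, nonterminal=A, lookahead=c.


For [A, c]: 'c' ∈ FIRST(Sa)
Entry: A -> Sa


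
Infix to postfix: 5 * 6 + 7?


Left to right (same or higher precedence on left)
Postfix: 5 6 * 7 +


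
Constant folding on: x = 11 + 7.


11 + 7 = 18 at compile time
Optimized: x = 18


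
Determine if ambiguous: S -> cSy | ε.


balanced c^n…y^n: each string has a unique parse
Unambiguous


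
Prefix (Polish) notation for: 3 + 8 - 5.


left-to-right (same/higher precedence on left): tree is (- (+ 3 8) 5)
Prefix: - + 3 8 5


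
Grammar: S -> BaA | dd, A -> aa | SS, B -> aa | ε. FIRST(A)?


Per alternative of A: FIRST(aa) = {a}; FIRST(SS) = {a, d}
FIRST(A) = {a, d}


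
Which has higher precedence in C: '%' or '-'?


'%' is multiplicative (level 10); '-' is additive (level 9)
Higher level binds tighter
'%' has higher precedence than '-'


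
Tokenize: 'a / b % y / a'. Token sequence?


Scan left to right, longest-match per lexeme
Tokens: ID(a), OP(/), ID(b), OP(%), ID(y), OP(/), ID(a)


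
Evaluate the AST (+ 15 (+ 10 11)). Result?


Evaluate inner: (+ 10 11) = 21
Evaluate root: (+ 15 21) = 36
Result: 36


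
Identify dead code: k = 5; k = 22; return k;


first assignment to k is overwritten before any read
Dead: 'k = 5'


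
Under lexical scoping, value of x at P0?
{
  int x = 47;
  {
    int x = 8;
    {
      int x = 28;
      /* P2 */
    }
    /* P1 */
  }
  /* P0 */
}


x declared in the same block as P0
x = 47


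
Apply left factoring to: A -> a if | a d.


Common prefix: 'a'
Factored: A -> a A', A' -> if | d


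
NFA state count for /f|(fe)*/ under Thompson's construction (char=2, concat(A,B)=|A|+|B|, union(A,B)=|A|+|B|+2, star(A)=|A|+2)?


Syntax tree has 3 char leaf(s), 1 union(s), 1 star(s)
chars contribute 3×2 = 6; each union adds +2; each star adds +2
Total: 6 + 2 + 2 = 10 states


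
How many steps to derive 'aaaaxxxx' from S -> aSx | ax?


Derivation: S => aSx => aaSxx => aaaSxxx => aaaaxxxx
Steps: 4


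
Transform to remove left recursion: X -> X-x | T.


Left-recursive alternatives: X-x; non-recursive: T
Introduce X': X -> TX', X' -> -xX' | ε


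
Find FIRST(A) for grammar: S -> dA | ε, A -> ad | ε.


Per alternative of A: FIRST(ad) = {a}; FIRST(ε) = {ε}
FIRST(A) = {a, ε}


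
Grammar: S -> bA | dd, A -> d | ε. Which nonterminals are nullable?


A nonterminal is nullable iff some alternative derives ε (directly, or every symbol in it is nullable)
Nullable: {A}


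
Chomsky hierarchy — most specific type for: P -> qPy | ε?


Single nonterminal LHS, but q^n y^n is not regular
Classification: Type 2 (Context-Free)


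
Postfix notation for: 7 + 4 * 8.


* has higher precedence, evaluate 4*8 first
Postfix: 7 4 8 * +


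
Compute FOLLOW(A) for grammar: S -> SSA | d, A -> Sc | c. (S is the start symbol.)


$ ∈ FOLLOW(S). For each A -> αBβ: add FIRST(β)\{ε} to FOLLOW(B); if β nullable, add FOLLOW(A).
FOLLOW(A) = {$, c, d}


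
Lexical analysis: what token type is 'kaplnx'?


Pattern: letter/underscore followed by alphanumerics, not a keyword
Type: IDENTIFIER


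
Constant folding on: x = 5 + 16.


5 + 16 = 21 at compile time
Optimized: x = 21


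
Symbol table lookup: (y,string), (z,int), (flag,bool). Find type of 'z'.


Lookup 'z' → type int


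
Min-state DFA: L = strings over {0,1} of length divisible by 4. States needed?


Track length mod 4: states 0..3, accept at 0
Minimal DFA: 4 states


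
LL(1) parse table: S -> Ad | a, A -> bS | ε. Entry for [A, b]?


For [A, b]: 'b' ∈ FIRST(bS)
Entry: A -> bS


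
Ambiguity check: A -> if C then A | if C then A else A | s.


dangling else: 'if C then if C then s else s' parses two ways
Ambiguous


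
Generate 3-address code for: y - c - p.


Break into single-operator statements:
t1 = y - c
t2 = t1 - p


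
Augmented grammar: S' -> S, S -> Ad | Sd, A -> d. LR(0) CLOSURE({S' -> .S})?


Start: S' -> .S
For each item with dot before a nonterminal B, add B -> .γ for every B-production
Closure: [S' -> .S, S -> .Ad, S -> .Sd, A -> .d]


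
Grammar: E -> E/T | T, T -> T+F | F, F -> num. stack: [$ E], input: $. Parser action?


start symbol E on stack, input exhausted
Action: accept


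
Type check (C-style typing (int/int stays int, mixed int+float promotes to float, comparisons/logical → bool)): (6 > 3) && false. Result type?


Operand types: bool && bool
Rule: logical operators take bool operands and yield bool
Result type: bool


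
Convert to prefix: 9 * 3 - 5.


left-to-right (same/higher precedence on left): tree is (- (* 9 3) 5)
Prefix: - * 9 3 5


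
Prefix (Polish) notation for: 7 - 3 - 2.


left-to-right (same/higher precedence on left): tree is (- (- 7 3) 2)
Prefix: - - 7 3 2


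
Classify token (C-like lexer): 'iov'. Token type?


Pattern: letter/underscore followed by alphanumerics, not a keyword
Type: IDENTIFIER


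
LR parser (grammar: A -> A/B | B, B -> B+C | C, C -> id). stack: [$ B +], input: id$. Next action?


no handle; shift 'id'
Action: shift


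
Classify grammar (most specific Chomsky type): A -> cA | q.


Right-linear: every RHS is a terminal or a terminal followed by one nonterminal
Classification: Type 3 (Regular)


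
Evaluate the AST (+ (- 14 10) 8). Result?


Evaluate inner: (- 14 10) = 4
Evaluate root: (+ 4 8) = 12
Result: 12


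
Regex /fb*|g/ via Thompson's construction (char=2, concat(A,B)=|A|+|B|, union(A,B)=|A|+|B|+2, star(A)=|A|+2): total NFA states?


Syntax tree has 3 char leaf(s), 1 union(s), 1 star(s)
chars contribute 3×2 = 6; each union adds +2; each star adds +2
Total: 6 + 2 + 2 = 10 states


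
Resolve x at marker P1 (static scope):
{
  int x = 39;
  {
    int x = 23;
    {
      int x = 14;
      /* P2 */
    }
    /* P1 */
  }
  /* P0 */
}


x declared in the same block as P1
x = 23


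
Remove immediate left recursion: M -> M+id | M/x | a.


Left-recursive alternatives: M+id, M/x; non-recursive: a
Introduce M': M -> aM', M' -> +idM' | /xM' | ε


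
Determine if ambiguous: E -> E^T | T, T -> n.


precedence layered via separate nonterminal T: deterministic
Unambiguous


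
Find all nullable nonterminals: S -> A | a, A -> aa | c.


A nonterminal is nullable iff some alternative derives ε (directly, or every symbol in it is nullable)
Nullable: {}


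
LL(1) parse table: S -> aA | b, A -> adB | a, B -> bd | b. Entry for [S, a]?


For [S, a]: 'a' ∈ FIRST(aA)
Entry: S -> aA


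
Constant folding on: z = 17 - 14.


17 - 14 = 3 at compile time
Optimized: z = 3


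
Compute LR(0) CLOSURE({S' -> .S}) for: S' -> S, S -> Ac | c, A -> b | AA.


Start: S' -> .S
For each item with dot before a nonterminal B, add B -> .γ for every B-production
Closure: [S' -> .S, S -> .Ac, S -> .c, A -> .b, A -> .AA]


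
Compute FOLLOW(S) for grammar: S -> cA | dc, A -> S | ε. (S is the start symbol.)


$ ∈ FOLLOW(S). For each A -> αBβ: add FIRST(β)\{ε} to FOLLOW(B); if β nullable, add FOLLOW(A).
FOLLOW(S) = {$}


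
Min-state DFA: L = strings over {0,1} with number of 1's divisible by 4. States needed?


Track (count of 1) mod 4: states 0..3, accept at 0
Minimal DFA: 4 states


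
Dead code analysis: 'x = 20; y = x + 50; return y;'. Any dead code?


x is read by y's definition; y is returned
No dead code


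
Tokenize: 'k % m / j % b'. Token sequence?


Scan left to right, longest-match per lexeme
Tokens: ID(k), OP(%), ID(m), OP(/), ID(j), OP(%), ID(b)


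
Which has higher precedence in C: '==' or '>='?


'>=' is relational (level 7); '==' is equality (level 6)
Higher level binds tighter
'>=' has higher precedence than '=='


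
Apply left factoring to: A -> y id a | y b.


Common prefix: 'y'
Factored: A -> y A', A' -> id a | b


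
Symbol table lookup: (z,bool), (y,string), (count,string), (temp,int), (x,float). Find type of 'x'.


Lookup 'x' → type float


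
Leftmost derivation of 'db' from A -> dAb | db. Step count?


Derivation: A => db
Steps: 1


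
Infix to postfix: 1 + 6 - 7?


Left to right (same or higher precedence on left)
Postfix: 1 6 + 7 -


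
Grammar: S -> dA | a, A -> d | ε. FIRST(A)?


Per alternative of A: FIRST(d) = {d}; FIRST(ε) = {ε}
FIRST(A) = {d, ε}


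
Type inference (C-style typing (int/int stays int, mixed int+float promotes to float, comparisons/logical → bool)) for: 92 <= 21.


Operand types: int <= int
Rule: comparison yields bool
Result type: bool


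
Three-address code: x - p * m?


Break into single-operator statements:
t1 = p * m
t2 = x - t1


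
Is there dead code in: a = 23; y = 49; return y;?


a is assigned but never read
Dead: 'a = 23'


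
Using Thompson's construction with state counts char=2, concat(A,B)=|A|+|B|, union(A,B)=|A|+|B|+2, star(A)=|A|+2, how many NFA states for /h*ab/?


Syntax tree has 3 char leaf(s), 0 union(s), 1 star(s)
chars contribute 3×2 = 6; each union adds +2; each star adds +2
Total: 6 + 0 + 2 = 8 states


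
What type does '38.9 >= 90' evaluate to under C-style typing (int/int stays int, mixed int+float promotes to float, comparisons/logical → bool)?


Operand types: float >= int
Rule: comparison yields bool
Result type: bool


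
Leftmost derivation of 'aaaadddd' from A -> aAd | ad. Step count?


Derivation: A => aAd => aaAdd => aaaAddd => aaaadddd
Steps: 4


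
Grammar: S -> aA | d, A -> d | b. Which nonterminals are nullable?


A nonterminal is nullable iff some alternative derives ε (directly, or every symbol in it is nullable)
Nullable: {}


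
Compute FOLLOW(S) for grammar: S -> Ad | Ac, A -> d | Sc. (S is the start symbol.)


$ ∈ FOLLOW(S). For each A -> αBβ: add FIRST(β)\{ε} to FOLLOW(B); if β nullable, add FOLLOW(A).
FOLLOW(S) = {$, c}


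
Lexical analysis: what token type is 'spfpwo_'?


Pattern: letter/underscore followed by alphanumerics, not a keyword
Type: IDENTIFIER


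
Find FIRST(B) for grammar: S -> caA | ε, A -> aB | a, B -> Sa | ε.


Per alternative of B: FIRST(Sa) = {a, c}; FIRST(ε) = {ε}
FIRST(B) = {a, c, ε}


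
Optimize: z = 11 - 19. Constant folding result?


11 - 19 = -8 at compile time
Optimized: z = -8


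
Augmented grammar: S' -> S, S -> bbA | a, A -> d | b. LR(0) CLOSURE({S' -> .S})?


Start: S' -> .S
For each item with dot before a nonterminal B, add B -> .γ for every B-production
Closure: [S' -> .S, S -> .bbA, S -> .a]


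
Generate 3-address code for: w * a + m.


Break into single-operator statements:
t1 = w * a
t2 = t1 + m


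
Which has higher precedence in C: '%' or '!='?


'%' is multiplicative (level 10); '!=' is equality (level 6)
Higher level binds tighter
'%' has higher precedence than '!='


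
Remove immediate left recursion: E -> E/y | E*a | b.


Left-recursive alternatives: E/y, E*a; non-recursive: b
Introduce E': E -> bE', E' -> /yE' | *aE' | ε


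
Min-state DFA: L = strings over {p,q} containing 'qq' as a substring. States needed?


KMP-style automaton: 2 progress states + 1 absorbing accept = 3
Minimal DFA: 3 states


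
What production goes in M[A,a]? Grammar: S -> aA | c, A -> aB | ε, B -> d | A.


For [A, a]: 'a' ∈ FIRST(aB)
Entry: A -> aB


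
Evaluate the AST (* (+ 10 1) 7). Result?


Evaluate inner: (+ 10 1) = 11
Evaluate root: (* 11 7) = 77
Result: 77


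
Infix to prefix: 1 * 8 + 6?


left-to-right (same/higher precedence on left): tree is (+ (* 1 8) 6)
Prefix: + * 1 8 6


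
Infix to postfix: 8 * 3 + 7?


Left to right (same or higher precedence on left)
Postfix: 8 3 * 7 +


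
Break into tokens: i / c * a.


Scan left to right, longest-match per lexeme
Tokens: ID(i), OP(/), ID(c), OP(*), ID(a)


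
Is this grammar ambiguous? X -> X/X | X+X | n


'n/n+n' has two parse trees (no precedence encoded between / and +)
Ambiguous


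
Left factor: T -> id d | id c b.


Common prefix: 'id'
Factored: T -> id T', T' -> d | c b


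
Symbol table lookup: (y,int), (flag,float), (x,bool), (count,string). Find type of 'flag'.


Lookup 'flag' → type float


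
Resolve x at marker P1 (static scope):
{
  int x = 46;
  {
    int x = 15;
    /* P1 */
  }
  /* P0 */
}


x declared in the same block as P1
x = 15


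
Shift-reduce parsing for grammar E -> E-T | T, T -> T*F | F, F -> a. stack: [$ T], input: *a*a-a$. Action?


shift '*' to continue T -> T*F
Action: shift


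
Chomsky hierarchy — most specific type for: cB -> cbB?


LHS has context (more than one symbol) and |LHS| ≤ |RHS|
Classification: Type 1 (Context-Sensitive)


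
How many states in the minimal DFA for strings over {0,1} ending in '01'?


Track the longest suffix of input matching a prefix of '01': 3 classes (prefixes of length 0..2)
Minimal DFA: 3 states


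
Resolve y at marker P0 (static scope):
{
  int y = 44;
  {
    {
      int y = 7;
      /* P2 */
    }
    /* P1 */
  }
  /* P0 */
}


y declared in the same block as P0
y = 44


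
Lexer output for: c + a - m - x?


Scan left to right, longest-match per lexeme
Tokens: ID(c), OP(+), ID(a), OP(-), ID(m), OP(-), ID(x)


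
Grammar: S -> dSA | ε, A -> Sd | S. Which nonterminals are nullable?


A nonterminal is nullable iff some alternative derives ε (directly, or every symbol in it is nullable)
Nullable: {A, S}


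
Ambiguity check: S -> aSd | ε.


balanced a^n…d^n: each string has a unique parse
Unambiguous


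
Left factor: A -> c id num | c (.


Common prefix: 'c'
Factored: A -> c A', A' -> id num | (


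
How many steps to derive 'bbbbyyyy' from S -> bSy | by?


Derivation: S => bSy => bbSyy => bbbSyyy => bbbbyyyy
Steps: 4


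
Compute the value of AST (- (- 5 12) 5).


Evaluate inner: (- 5 12) = -7
Evaluate root: (- -7 5) = -12
Result: -12


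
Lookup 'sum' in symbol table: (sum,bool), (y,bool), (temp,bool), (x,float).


Lookup 'sum' → type bool


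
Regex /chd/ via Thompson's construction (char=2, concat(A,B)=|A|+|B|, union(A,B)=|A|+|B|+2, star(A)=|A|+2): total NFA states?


Syntax tree has 3 char leaf(s), 0 union(s), 0 star(s)
chars contribute 3×2 = 6; each union adds +2; each star adds +2
Total: 6 + 0 + 0 = 6 states


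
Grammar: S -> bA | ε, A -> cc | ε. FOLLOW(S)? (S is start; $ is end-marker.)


$ ∈ FOLLOW(S). For each A -> αBβ: add FIRST(β)\{ε} to FOLLOW(B); if β nullable, add FOLLOW(A).
FOLLOW(S) = {$}


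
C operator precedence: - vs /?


'/' is multiplicative (level 10); '-' is additive (level 9)
Higher level binds tighter
'/' has higher precedence than '-'


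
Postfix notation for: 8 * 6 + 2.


Left to right (same or higher precedence on left)
Postfix: 8 6 * 2 +


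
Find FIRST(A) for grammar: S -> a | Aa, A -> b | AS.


Per alternative of A: FIRST(b) = {b}; FIRST(AS) = {b}
FIRST(A) = {b}


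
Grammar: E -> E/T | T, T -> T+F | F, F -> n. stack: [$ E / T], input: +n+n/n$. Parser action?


'+' can extend T; shift to build T -> T+F
Action: shift


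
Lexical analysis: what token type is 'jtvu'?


Pattern: letter/underscore followed by alphanumerics, not a keyword
Type: IDENTIFIER


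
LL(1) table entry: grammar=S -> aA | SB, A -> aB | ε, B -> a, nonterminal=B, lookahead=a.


For [B, a]: 'a' ∈ FIRST(a)
Entry: B -> a


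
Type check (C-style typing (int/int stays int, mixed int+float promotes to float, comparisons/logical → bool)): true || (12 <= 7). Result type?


Operand types: bool || bool
Rule: logical operators take bool operands and yield bool
Result type: bool


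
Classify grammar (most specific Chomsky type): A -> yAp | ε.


Single nonterminal LHS, but y^n p^n is not regular
Classification: Type 2 (Context-Free)


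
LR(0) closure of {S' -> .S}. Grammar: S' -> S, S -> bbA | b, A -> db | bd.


Start: S' -> .S
For each item with dot before a nonterminal B, add B -> .γ for every B-production
Closure: [S' -> .S, S -> .bbA, S -> .b]


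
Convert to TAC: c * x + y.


Break into single-operator statements:
t1 = c * x
t2 = t1 + y


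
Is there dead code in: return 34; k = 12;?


statement follows a return and is unreachable
Dead: 'k = 12'


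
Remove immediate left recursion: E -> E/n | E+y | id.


Left-recursive alternatives: E/n, E+y; non-recursive: id
Introduce E': E -> idE', E' -> /nE' | +yE' | ε


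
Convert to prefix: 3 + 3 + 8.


left-to-right (same/higher precedence on left): tree is (+ (+ 3 3) 8)
Prefix: + + 3 3 8


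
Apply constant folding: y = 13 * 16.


13 * 16 = 208 at compile time
Optimized: y = 208


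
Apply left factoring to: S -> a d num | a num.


Common prefix: 'a'
Factored: S -> a S', S' -> d num | num


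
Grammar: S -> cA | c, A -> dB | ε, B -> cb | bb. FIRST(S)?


Per alternative of S: FIRST(cA) = {c}; FIRST(c) = {c}
FIRST(S) = {c}


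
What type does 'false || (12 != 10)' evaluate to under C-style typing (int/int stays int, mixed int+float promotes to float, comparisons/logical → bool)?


Operand types: bool || bool
Rule: logical operators take bool operands and yield bool
Result type: bool


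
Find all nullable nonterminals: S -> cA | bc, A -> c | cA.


A nonterminal is nullable iff some alternative derives ε (directly, or every symbol in it is nullable)
Nullable: {}


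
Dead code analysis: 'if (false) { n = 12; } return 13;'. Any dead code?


condition is constant false, so the whole block is unreachable
Dead: 'if (false) { n = 12; }'


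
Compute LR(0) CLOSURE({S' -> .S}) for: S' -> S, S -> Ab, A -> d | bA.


Start: S' -> .S
For each item with dot before a nonterminal B, add B -> .γ for every B-production
Closure: [S' -> .S, S -> .Ab, A -> .d, A -> .bA]


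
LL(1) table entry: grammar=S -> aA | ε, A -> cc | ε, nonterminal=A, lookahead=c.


For [A, c]: 'c' ∈ FIRST(cc)
Entry: A -> cc


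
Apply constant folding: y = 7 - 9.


7 - 9 = -2 at compile time
Optimized: y = -2


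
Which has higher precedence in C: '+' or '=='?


'+' is additive (level 9); '==' is equality (level 6)
Higher level binds tighter
'+' has higher precedence than '=='


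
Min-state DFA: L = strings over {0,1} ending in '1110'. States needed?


Track the longest suffix of input matching a prefix of '1110': 5 classes (prefixes of length 0..4)
Minimal DFA: 5 states


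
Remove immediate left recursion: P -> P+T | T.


Left-recursive alternatives: P+T; non-recursive: T
Introduce P': P -> TP', P' -> +TP' | ε


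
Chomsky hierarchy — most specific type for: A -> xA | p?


Right-linear: every RHS is a terminal or a terminal followed by one nonterminal
Classification: Type 3 (Regular)


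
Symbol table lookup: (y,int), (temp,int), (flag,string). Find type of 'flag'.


Lookup 'flag' → type string


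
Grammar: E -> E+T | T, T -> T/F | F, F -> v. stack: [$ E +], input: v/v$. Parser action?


no handle ('E+' is not any RHS); shift 'v'
Action: shift


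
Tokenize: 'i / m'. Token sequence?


Scan left to right, longest-match per lexeme
Tokens: ID(i), OP(/), ID(m)


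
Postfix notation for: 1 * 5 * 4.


Left to right (same or higher precedence on left)
Postfix: 1 5 * 4 *


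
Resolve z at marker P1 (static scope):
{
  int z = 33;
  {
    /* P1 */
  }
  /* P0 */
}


P1's block does not declare z; resolves to the enclosing declaration at depth 0
z = 33


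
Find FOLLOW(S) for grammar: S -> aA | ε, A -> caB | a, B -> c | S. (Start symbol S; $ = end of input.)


$ ∈ FOLLOW(S). For each A -> αBβ: add FIRST(β)\{ε} to FOLLOW(B); if β nullable, add FOLLOW(A).
FOLLOW(S) = {$}


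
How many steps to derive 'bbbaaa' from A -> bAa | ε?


Derivation: A => bAa => bbAaa => bbbAaaa => bbbaaa
Steps: 4


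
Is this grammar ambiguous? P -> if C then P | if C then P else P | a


dangling else: 'if C then if C then a else a' parses two ways
Ambiguous


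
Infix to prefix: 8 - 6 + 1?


left-to-right (same/higher precedence on left): tree is (+ (- 8 6) 1)
Prefix: + - 8 6 1


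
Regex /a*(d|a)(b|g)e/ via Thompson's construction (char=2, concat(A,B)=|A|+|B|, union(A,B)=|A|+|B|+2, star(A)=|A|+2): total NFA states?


Syntax tree has 6 char leaf(s), 2 union(s), 1 star(s)
chars contribute 6×2 = 12; each union adds +2; each star adds +2
Total: 12 + 4 + 2 = 18 states


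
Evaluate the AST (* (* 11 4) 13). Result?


Evaluate inner: (* 11 4) = 44
Evaluate root: (* 44 13) = 572
Result: 572


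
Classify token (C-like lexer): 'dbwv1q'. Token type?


Pattern: letter/underscore followed by alphanumerics, not a keyword
Type: IDENTIFIER


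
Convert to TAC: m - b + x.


Break into single-operator statements:
t1 = m - b
t2 = t1 + x


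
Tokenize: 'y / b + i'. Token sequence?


Scan left to right, longest-match per lexeme
Tokens: ID(y), OP(/), ID(b), OP(+), ID(i)


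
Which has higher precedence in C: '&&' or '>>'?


'>>' is shift (level 8); '&&' is logical AND (level 2)
Higher level binds tighter
'>>' has higher precedence than '&&'


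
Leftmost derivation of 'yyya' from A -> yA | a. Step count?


Derivation: A => yA => yyA => yyyA => yyya
Steps: 4


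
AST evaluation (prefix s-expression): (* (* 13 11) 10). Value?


Evaluate inner: (* 13 11) = 143
Evaluate root: (* 143 10) = 1430
Result: 1430


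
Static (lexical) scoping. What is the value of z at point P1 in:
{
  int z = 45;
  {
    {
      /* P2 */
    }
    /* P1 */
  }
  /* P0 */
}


P1's block does not declare z; resolves to the enclosing declaration at depth 0
z = 45


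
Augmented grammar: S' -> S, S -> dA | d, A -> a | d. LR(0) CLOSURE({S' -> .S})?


Start: S' -> .S
For each item with dot before a nonterminal B, add B -> .γ for every B-production
Closure: [S' -> .S, S -> .dA, S -> .d]


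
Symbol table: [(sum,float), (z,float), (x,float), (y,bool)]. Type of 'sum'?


Lookup 'sum' → type float


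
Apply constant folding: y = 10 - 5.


10 - 5 = 5 at compile time
Optimized: y = 5


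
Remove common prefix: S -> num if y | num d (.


Common prefix: 'num'
Factored: S -> num S', S' -> if y | d (


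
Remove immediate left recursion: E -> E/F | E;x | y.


Left-recursive alternatives: E/F, E;x; non-recursive: y
Introduce E': E -> yE', E' -> /FE' | ;xE' | ε


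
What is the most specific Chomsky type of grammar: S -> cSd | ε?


Single nonterminal LHS, but c^n d^n is not regular
Classification: Type 2 (Context-Free)


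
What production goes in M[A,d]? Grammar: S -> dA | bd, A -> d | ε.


For [A, d]: 'd' ∈ FIRST(d)
Entry: A -> d


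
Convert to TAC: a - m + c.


Break into single-operator statements:
t1 = a - m
t2 = t1 + c


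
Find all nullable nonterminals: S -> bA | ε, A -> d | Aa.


A nonterminal is nullable iff some alternative derives ε (directly, or every symbol in it is nullable)
Nullable: {S}


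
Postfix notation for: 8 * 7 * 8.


Left to right (same or higher precedence on left)
Postfix: 8 7 * 8 *


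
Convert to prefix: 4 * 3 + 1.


left-to-right (same/higher precedence on left): tree is (+ (* 4 3) 1)
Prefix: + * 4 3 1


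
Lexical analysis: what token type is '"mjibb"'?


Pattern: double-quoted sequence
Type: STRING_LITERAL


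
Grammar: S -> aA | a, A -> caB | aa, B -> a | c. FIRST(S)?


Per alternative of S: FIRST(aA) = {a}; FIRST(a) = {a}
FIRST(S) = {a}


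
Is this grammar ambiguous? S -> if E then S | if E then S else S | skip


dangling else: 'if E then if E then skip else skip' parses two ways
Ambiguous
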